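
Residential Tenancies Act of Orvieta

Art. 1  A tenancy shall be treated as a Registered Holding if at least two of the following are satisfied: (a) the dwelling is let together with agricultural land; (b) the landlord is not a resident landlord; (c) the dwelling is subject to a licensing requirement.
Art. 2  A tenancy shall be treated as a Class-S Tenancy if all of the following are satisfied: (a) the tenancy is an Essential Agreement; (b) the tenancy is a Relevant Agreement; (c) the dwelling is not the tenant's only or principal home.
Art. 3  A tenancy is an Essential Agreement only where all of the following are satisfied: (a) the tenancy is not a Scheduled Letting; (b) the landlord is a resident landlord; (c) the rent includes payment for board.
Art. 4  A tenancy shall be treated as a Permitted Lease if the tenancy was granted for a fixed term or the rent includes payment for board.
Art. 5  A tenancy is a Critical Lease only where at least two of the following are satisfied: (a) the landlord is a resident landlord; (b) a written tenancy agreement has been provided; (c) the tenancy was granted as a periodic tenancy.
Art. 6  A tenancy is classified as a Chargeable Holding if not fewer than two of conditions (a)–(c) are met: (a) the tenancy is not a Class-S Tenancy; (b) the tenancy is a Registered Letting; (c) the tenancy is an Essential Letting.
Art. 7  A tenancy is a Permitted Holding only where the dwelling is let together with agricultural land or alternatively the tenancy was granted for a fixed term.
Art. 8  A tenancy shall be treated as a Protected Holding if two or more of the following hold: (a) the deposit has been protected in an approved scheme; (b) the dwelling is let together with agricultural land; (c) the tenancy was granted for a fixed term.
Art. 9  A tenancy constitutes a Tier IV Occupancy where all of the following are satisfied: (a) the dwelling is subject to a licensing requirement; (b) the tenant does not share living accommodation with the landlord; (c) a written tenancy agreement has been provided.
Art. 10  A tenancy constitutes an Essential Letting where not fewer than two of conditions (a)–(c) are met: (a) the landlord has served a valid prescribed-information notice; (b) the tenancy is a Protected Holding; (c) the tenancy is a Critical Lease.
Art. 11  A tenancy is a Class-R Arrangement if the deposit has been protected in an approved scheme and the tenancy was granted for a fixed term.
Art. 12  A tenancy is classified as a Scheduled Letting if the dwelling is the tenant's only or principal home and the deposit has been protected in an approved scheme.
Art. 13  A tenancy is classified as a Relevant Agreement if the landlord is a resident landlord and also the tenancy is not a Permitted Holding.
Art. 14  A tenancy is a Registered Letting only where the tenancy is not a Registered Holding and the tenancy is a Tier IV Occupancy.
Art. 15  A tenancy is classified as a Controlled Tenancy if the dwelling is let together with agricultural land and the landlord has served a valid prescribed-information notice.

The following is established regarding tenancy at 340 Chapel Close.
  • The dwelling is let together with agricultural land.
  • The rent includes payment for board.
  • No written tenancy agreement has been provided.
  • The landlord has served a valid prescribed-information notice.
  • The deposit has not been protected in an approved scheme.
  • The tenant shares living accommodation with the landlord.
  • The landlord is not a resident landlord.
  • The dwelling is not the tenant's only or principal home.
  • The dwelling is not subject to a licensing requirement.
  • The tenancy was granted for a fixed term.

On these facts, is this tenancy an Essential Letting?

Yes

article 8 — Protected Holding: the deposit has been protected in an approved scheme? no; the dwelling is let together with agricultural land? yes; the tenancy was granted for a fixed term? yes — 2 of 3 hold (need ≥2) → satisfied.
article 5 — Critical Lease: the landlord is a resident landlord? no; a written tenancy agreement has been provided? no; the tenancy was granted as a periodic tenancy? no — 0 of 3 hold (need ≥2) → not satisfied.
article 10 — Essential Letting: the landlord has served a valid prescribed-information notice? yes; Protected Holding (article 8)? yes; Critical Lease (article 5)? no — 2 of 3 hold (need ≥2) → satisfied.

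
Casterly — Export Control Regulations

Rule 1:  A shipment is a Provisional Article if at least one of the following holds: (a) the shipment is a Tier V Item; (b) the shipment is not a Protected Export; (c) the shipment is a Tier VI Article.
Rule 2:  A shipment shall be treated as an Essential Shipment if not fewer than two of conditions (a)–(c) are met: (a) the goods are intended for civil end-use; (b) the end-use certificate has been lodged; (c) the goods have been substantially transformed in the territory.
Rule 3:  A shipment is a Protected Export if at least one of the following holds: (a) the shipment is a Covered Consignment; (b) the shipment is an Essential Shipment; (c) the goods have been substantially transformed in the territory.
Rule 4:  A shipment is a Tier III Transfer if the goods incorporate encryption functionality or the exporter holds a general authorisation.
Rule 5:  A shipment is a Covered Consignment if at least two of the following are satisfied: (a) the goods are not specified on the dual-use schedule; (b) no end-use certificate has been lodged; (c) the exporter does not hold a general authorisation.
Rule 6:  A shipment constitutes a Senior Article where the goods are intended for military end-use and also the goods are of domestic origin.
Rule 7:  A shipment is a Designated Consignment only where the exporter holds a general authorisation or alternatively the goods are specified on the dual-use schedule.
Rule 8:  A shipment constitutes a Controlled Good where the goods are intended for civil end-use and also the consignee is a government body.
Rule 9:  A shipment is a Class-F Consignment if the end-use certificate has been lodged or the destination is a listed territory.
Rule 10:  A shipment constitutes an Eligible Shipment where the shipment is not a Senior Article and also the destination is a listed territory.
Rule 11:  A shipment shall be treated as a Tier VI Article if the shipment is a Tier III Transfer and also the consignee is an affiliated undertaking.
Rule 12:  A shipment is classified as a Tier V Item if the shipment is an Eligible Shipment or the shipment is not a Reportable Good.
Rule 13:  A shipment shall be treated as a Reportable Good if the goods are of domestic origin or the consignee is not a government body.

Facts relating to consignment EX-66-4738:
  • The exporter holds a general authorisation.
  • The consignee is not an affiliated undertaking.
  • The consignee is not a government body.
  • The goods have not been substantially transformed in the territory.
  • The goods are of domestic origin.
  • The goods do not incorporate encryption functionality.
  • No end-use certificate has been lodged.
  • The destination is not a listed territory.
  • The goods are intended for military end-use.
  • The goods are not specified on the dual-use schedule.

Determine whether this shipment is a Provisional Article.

No

rule 6 — Senior Article: [the goods are intended for military end-use? yes] AND [the goods are of domestic origin? yes] → satisfied.
rule 10 — Eligible Shipment: [not a Senior Article (rule 6)? no] AND [the destination is a listed territory? no] → not satisfied.
rule 13 — Reportable Good: [the goods are of domestic origin? yes] OR [the consignee is not a government body? yes] → satisfied.
rule 12 — Tier V Item: [Eligible Shipment (rule 10)? no] OR [not a Reportable Good (rule 13)? no] → not satisfied.
rule 5 — Covered Consignment: the goods are not specified on the dual-use schedule? yes; no end-use certificate has been lodged? yes; the exporter does not hold a general authorisation? no — 2 of 3 hold (need ≥2) → satisfied.
rule 2 — Essential Shipment: the goods are intended for civil end-use? no; the end-use certificate has been lodged? no; the goods have been substantially transformed in the territory? no — 0 of 3 hold (need ≥2) → not satisfied.
rule 3 — Protected Export: [Covered Consignment (rule 5)? yes] OR [Essential Shipment (rule 2)? no] OR [the goods have been substantially transformed in the territory? no] → satisfied.
rule 4 — Tier III Transfer: [the goods incorporate encryption functionality? no] OR [the exporter holds a general authorisation? yes] → satisfied.
rule 11 — Tier VI Article: [Tier III Transfer (rule 4)? yes] AND [the consignee is an affiliated undertaking? no] → not satisfied.
rule 1 — Provisional Article: [Tier V Item (rule 12)? no] OR [not a Protected Export (rule 3)? no] OR [Tier VI Article (rule 11)? no] → not satisfied.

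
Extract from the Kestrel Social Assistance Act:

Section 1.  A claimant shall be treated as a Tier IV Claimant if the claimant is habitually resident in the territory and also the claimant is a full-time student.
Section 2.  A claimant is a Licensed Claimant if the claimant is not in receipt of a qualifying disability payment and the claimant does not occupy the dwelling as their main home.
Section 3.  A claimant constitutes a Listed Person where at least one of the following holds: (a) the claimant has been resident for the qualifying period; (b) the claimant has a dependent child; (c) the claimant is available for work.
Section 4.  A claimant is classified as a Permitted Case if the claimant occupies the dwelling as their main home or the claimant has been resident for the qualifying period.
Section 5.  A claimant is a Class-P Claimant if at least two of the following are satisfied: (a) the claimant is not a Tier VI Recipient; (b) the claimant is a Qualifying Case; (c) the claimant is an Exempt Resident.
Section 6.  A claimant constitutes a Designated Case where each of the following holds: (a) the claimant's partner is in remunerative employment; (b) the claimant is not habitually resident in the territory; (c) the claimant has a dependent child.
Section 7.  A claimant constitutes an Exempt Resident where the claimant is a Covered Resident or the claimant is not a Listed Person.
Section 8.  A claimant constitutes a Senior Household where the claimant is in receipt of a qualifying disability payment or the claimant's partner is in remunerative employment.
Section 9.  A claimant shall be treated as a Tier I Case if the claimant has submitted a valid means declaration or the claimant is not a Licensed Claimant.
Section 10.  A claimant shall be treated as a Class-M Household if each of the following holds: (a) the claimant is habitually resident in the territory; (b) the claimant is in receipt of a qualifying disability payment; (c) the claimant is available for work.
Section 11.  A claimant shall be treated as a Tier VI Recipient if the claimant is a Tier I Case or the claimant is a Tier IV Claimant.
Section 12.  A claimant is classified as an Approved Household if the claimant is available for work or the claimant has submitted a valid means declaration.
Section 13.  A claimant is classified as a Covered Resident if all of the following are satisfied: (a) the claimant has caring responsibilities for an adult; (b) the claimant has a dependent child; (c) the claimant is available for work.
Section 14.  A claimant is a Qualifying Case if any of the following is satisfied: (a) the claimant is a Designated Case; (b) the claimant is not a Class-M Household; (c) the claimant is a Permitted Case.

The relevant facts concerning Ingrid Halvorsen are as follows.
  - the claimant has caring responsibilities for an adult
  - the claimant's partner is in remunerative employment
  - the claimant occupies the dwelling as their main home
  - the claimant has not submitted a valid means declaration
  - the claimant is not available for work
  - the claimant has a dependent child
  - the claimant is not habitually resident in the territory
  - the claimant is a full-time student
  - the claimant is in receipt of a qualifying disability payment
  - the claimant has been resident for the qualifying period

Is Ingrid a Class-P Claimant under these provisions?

section 2 — Licensed Claimant: [the claimant is not in receipt of a qualifying disability payment? no] AND [the claimant does not occupy the dwelling as their main home? no] → not satisfied.
section 9 — Tier I Case: [the claimant has submitted a valid means declaration? no] OR [not a Licensed Claimant (section 2)? yes] → satisfied.
section 1 — Tier IV Claimant: [the claimant is habitually resident in the territory? no] AND [the claimant is a full-time student? yes] → not satisfied.
section 11 — Tier VI Recipient: [Tier I Case (section 9)? yes] OR [Tier IV Claimant (section 1)? no] → satisfied.
section 6 — Designated Case: [the claimant's partner is in remunerative employment? yes] AND [the claimant is not habitually resident in the territory? yes] AND [the claimant has a dependent child? yes] → satisfied.
section 10 — Class-M Household: [the claimant is habitually resident in the territory? no] AND [the claimant is in receipt of a qualifying disability payment? yes] AND [the claimant is available for work? no] → not satisfied.
section 4 — Permitted Case: [the claimant occupies the dwelling as their main home? yes] OR [the claimant has been resident for the qualifying period? yes] → satisfied.
section 14 — Qualifying Case: [Designated Case (section 6)? yes] OR [not a Class-M Household (section 10)? yes] OR [Permitted Case (section 4)? yes] → satisfied.
section 13 — Covered Resident: [the claimant has caring responsibilities for an adult? yes] AND [the claimant has a dependent child? yes] AND [the claimant is available for work? no] → not satisfied.
section 3 — Listed Person: [the claimant has been resident for the qualifying period? yes] OR [the claimant has a dependent child? yes] OR [the claimant is available for work? no] → satisfied.
section 7 — Exempt Resident: [Covered Resident (section 13)? no] OR [not a Listed Person (section 3)? no] → not satisfied.
section 5 — Class-P Claimant: not a Tier VI Recipient (section 11)? no; Qualifying Case (section 14)? yes; Exempt Resident (section 7)? no — 1 of 3 hold (need ≥2) → not satisfied.

No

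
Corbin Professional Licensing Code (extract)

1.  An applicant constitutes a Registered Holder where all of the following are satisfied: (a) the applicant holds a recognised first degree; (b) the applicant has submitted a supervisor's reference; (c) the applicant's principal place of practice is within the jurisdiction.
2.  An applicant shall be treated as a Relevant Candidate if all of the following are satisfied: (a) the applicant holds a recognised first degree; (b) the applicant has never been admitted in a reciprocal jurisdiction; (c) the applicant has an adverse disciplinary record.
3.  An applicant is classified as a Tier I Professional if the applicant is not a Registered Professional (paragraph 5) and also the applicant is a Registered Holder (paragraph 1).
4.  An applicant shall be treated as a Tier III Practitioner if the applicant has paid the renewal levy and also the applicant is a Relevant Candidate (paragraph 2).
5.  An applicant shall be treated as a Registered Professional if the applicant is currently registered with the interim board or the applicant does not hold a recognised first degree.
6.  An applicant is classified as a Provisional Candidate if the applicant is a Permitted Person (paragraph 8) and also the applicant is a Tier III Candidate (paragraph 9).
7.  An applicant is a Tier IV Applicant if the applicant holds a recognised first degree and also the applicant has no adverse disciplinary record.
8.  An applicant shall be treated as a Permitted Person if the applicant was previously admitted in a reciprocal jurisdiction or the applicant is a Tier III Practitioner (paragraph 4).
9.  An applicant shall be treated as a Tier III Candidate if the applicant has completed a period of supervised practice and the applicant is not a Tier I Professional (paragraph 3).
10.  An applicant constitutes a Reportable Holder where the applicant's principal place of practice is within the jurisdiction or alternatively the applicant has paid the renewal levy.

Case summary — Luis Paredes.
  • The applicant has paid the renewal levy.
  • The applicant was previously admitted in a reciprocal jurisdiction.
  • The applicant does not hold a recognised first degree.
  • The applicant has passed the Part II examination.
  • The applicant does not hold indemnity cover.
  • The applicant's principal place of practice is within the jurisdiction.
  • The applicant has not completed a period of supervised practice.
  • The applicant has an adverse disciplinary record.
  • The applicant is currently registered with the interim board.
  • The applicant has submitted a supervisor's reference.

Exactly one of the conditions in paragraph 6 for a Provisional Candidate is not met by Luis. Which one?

paragraph 2 — Relevant Candidate: [the applicant holds a recognised first degree? no] AND [the applicant has never been admitted in a reciprocal jurisdiction? no] AND [the applicant has an adverse disciplinary record? yes] → not satisfied.
paragraph 4 — Tier III Practitioner: [the applicant has paid the renewal levy? yes] AND [Relevant Candidate (paragraph 2)? no] → not satisfied.
paragraph 8 — Permitted Person: [the applicant was previously admitted in a reciprocal jurisdiction? yes] OR [Tier III Practitioner (paragraph 4)? no] → satisfied.
paragraph 5 — Registered Professional: [the applicant is currently registered with the interim board? yes] OR [the applicant does not hold a recognised first degree? yes] → satisfied.
paragraph 1 — Registered Holder: [the applicant holds a recognised first degree? no] AND [the applicant has submitted a supervisor's reference? yes] AND [the applicant's principal place of practice is within the jurisdiction? yes] → not satisfied.
paragraph 3 — Tier I Professional: [not a Registered Professional (paragraph 5)? no] AND [Registered Holder (paragraph 1)? no] → not satisfied.
paragraph 9 — Tier III Candidate: [the applicant has completed a period of supervised practice? no] AND [not a Tier I Professional (paragraph 3)? yes] → not satisfied.
paragraph 6 — Provisional Candidate: [Permitted Person (paragraph 8)? yes] AND [Tier III Candidate (paragraph 9)? no] → not satisfied.

Tier III Candidate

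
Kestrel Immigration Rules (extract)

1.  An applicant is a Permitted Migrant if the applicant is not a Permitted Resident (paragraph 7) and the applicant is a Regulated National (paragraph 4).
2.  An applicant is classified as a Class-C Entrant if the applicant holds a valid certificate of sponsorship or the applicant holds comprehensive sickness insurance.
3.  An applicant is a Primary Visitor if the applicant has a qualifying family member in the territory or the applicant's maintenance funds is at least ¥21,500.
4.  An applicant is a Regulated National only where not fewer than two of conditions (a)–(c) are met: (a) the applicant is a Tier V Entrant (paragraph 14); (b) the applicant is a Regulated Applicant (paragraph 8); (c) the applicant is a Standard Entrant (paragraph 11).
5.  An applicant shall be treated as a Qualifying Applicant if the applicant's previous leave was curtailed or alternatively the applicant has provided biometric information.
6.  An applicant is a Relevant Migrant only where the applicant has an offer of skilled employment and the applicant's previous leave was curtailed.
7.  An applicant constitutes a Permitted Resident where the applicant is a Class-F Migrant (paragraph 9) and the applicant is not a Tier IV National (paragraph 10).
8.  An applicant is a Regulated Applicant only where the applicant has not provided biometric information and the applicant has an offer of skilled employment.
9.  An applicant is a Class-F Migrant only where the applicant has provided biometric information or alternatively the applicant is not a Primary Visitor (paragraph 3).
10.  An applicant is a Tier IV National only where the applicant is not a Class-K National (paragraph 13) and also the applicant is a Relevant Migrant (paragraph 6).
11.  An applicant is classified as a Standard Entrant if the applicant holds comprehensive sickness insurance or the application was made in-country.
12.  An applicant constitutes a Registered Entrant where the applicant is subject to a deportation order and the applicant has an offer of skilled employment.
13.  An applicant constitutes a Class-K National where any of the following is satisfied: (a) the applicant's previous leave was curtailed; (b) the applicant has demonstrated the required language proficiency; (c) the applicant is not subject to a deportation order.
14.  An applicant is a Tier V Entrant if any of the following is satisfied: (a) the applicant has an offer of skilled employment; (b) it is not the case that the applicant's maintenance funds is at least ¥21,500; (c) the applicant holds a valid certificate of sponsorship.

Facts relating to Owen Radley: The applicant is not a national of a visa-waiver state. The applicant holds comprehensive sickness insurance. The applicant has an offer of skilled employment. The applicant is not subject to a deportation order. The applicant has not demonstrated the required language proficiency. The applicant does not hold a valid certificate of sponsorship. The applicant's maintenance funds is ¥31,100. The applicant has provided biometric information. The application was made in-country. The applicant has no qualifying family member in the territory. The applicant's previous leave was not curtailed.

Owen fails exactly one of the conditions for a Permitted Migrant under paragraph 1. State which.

paragraph 3 — Primary Visitor: [the applicant has a qualifying family member in the territory? no] OR [applicant's maintenance funds: ¥31,100 ≥ ¥21,500? yes] → satisfied.
paragraph 9 — Class-F Migrant: [the applicant has provided biometric information? yes] OR [not a Primary Visitor (paragraph 3)? no] → satisfied.
paragraph 13 — Class-K National: [the applicant's previous leave was curtailed? no] OR [the applicant has demonstrated the required language proficiency? no] OR [the applicant is not subject to a deportation order? yes] → satisfied.
paragraph 6 — Relevant Migrant: [the applicant has an offer of skilled employment? yes] AND [the applicant's previous leave was curtailed? no] → not satisfied.
paragraph 10 — Tier IV National: [not a Class-K National (paragraph 13)? no] AND [Relevant Migrant (paragraph 6)? no] → not satisfied.
paragraph 7 — Permitted Resident: [Class-F Migrant (paragraph 9)? yes] AND [not a Tier IV National (paragraph 10)? yes] → satisfied.
paragraph 14 — Tier V Entrant: [the applicant has an offer of skilled employment? yes] OR [applicant's maintenance funds: ¥31,100 ≥ ¥21,500? yes, so negated condition no] OR [the applicant holds a valid certificate of sponsorship? no] → satisfied.
paragraph 8 — Regulated Applicant: [the applicant has not provided biometric information? no] AND [the applicant has an offer of skilled employment? yes] → not satisfied.
paragraph 11 — Standard Entrant: [the applicant holds comprehensive sickness insurance? yes] OR [the application was made in-country? yes] → satisfied.
paragraph 4 — Regulated National: Tier V Entrant (paragraph 14)? yes; Regulated Applicant (paragraph 8)? no; Standard Entrant (paragraph 11)? yes — 2 of 3 hold (need ≥2) → satisfied.
paragraph 1 — Permitted Migrant: [not a Permitted Resident (paragraph 7)? no] AND [Regulated National (paragraph 4)? yes] → not satisfied.

Permitted Resident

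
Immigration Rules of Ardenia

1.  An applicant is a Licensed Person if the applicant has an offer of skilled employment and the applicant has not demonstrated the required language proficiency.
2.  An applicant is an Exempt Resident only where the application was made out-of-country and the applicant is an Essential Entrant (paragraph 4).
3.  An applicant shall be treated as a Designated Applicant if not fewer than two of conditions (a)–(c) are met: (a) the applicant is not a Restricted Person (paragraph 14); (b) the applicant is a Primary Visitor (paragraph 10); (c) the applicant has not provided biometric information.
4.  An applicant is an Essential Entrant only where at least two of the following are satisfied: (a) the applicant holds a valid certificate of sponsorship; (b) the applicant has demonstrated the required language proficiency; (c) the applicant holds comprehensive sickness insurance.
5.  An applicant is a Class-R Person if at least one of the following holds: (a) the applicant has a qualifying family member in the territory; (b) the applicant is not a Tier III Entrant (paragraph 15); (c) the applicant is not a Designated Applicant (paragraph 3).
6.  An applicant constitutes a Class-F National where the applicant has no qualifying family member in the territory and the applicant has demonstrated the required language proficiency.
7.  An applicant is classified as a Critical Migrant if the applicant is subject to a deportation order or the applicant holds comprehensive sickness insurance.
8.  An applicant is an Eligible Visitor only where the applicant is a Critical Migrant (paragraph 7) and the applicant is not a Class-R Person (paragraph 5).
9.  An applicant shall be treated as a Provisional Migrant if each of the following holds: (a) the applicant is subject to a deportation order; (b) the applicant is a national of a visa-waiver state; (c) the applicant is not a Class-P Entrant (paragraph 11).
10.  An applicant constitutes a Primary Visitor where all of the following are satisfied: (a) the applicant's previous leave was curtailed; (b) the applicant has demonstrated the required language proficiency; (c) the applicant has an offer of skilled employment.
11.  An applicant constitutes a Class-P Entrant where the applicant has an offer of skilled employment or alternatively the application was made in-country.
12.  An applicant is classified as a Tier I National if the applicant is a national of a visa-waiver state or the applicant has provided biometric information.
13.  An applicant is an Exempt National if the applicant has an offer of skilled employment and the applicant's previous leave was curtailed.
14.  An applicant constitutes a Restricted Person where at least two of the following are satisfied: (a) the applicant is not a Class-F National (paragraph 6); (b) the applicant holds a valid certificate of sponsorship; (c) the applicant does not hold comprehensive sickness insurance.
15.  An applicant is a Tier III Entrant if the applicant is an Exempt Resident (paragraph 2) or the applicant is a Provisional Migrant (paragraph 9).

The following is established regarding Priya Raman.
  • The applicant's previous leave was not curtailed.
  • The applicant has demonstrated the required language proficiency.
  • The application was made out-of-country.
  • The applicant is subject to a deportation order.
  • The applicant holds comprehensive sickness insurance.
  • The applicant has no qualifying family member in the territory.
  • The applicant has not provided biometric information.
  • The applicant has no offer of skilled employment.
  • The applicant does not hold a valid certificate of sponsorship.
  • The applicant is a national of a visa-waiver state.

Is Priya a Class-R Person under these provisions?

No

Under paragraph 4: the applicant holds a valid certificate of sponsorship? no; the applicant has demonstrated the required language proficiency? yes; the applicant holds comprehensive sickness insurance? yes — 2 of 3 hold (need ≥2) → satisfied.
Under paragraph 2: the application was made out-of-country? yes; and Essential Entrant (paragraph 4)? yes. So the applicant is an Exempt Resident.
Under paragraph 11: the applicant has an offer of skilled employment? no; or the application was made in-country? no. So the applicant is not a Class-P Entrant.
Under paragraph 9: the applicant is subject to a deportation order? yes; and the applicant is a national of a visa-waiver state? yes; and not a Class-P Entrant (paragraph 11)? yes. So the applicant is a Provisional Migrant.
Under paragraph 15: Exempt Resident (paragraph 2)? yes; or Provisional Migrant (paragraph 9)? yes. So the applicant is a Tier III Entrant.
Under paragraph 6: the applicant has no qualifying family member in the territory? yes; and the applicant has demonstrated the required language proficiency? yes. So the applicant is a Class-F National.
Under paragraph 14: not a Class-F National (paragraph 6)? no; the applicant holds a valid certificate of sponsorship? no; the applicant does not hold comprehensive sickness insurance? no — 0 of 3 hold (need ≥2) → not satisfied.
Under paragraph 10: the applicant's previous leave was curtailed? no; and the applicant has demonstrated the required language proficiency? yes; and the applicant has an offer of skilled employment? no. So the applicant is not a Primary Visitor.
Under paragraph 3: not a Restricted Person (paragraph 14)? yes; Primary Visitor (paragraph 10)? no; the applicant has not provided biometric information? yes — 2 of 3 hold (need ≥2) → satisfied.
Under paragraph 5: the applicant has a qualifying family member in the territory? no; or not a Tier III Entrant (paragraph 15)? no; or not a Designated Applicant (paragraph 3)? no. So the applicant is not a Class-R Person.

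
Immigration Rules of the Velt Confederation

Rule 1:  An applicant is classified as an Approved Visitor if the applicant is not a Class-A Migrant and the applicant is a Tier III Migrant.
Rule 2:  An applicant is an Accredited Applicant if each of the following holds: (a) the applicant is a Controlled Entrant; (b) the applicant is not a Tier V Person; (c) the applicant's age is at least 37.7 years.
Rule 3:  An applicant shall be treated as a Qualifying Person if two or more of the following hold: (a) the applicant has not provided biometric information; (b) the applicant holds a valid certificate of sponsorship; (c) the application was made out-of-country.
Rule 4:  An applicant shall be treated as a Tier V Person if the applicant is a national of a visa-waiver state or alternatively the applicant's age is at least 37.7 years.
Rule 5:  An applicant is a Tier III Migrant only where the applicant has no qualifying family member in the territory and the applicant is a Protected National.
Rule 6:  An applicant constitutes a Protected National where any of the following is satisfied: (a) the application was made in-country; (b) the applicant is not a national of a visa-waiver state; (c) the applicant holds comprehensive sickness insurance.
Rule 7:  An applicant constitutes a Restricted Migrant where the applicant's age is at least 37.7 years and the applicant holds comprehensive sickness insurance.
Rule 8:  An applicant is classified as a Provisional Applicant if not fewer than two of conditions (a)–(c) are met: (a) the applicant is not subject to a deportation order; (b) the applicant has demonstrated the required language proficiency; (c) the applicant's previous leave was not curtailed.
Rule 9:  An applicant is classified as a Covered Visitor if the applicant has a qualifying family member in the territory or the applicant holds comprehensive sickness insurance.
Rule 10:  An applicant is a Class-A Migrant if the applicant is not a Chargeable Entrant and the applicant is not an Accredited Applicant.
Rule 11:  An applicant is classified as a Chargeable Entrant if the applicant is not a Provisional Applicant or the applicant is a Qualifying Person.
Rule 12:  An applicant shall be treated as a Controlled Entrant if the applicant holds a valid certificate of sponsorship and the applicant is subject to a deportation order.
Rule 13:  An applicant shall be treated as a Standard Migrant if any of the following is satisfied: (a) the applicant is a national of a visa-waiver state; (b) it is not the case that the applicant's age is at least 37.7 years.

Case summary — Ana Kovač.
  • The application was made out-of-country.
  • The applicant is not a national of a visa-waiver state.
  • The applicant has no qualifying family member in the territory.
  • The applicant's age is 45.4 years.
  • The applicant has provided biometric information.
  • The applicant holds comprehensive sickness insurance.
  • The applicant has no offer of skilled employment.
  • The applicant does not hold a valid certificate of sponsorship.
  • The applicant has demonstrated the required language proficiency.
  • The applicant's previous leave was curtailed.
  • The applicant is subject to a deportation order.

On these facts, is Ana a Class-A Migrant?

No

rule 8 — Provisional Applicant: the applicant is not subject to a deportation order? no; the applicant has demonstrated the required language proficiency? yes; the applicant's previous leave was not curtailed? no — 1 of 3 hold (need ≥2) → not satisfied.
rule 3 — Qualifying Person: the applicant has not provided biometric information? no; the applicant holds a valid certificate of sponsorship? no; the application was made out-of-country? yes — 1 of 3 hold (need ≥2) → not satisfied.
rule 11 — Chargeable Entrant: [not a Provisional Applicant (rule 8)? yes] OR [Qualifying Person (rule 3)? no] → satisfied.
rule 12 — Controlled Entrant: [the applicant holds a valid certificate of sponsorship? no] AND [the applicant is subject to a deportation order? yes] → not satisfied.
rule 4 — Tier V Person: [the applicant is a national of a visa-waiver state? no] OR [applicant's age: 45.4 years ≥ 37.7 years? yes] → satisfied.
rule 2 — Accredited Applicant: [Controlled Entrant (rule 12)? no] AND [not a Tier V Person (rule 4)? no] AND [applicant's age: 45.4 years ≥ 37.7 years? yes] → not satisfied.
rule 10 — Class-A Migrant: [not a Chargeable Entrant (rule 11)? no] AND [not an Accredited Applicant (rule 2)? yes] → not satisfied.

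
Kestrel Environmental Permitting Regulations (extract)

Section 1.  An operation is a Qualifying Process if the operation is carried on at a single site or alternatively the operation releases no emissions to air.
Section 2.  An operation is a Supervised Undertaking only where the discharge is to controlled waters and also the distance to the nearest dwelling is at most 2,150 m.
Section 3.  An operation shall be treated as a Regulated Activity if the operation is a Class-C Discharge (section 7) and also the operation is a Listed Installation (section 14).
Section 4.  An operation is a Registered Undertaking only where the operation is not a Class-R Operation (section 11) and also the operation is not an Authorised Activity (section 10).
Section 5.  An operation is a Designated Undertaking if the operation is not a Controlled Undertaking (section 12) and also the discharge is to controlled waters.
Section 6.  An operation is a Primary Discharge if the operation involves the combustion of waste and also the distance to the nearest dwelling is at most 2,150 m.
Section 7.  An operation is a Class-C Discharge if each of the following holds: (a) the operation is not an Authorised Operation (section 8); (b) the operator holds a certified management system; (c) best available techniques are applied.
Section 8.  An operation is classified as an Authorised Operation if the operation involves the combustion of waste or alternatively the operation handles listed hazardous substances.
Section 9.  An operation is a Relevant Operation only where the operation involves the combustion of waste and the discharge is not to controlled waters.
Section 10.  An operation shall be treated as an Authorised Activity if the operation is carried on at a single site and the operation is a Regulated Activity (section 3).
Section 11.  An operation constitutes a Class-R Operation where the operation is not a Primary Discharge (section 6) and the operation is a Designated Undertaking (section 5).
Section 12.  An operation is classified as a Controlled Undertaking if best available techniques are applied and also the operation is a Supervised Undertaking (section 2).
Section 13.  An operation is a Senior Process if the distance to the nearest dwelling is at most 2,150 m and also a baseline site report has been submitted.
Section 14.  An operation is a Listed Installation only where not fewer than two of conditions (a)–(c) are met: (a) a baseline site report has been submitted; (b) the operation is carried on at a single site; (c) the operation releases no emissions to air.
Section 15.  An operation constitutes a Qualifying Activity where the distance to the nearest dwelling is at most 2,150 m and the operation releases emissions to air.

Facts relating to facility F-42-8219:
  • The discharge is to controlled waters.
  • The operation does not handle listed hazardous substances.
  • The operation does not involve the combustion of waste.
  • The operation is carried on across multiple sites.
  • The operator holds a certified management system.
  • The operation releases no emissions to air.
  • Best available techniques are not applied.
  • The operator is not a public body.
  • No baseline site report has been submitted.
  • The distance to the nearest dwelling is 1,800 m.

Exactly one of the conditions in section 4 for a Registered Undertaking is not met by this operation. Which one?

Under section 6: the operation involves the combustion of waste? no; and distance to the nearest dwelling: 1,800 m ≤ 2,150 m? yes. So the operation is not a Primary Discharge.
Under section 2: the discharge is to controlled waters? yes; and distance to the nearest dwelling: 1,800 m ≤ 2,150 m? yes. So the operation is a Supervised Undertaking.
Under section 12: best available techniques are applied? no; and Supervised Undertaking (section 2)? yes. So the operation is not a Controlled Undertaking.
Under section 5: not a Controlled Undertaking (section 12)? yes; and the discharge is to controlled waters? yes. So the operation is a Designated Undertaking.
Under section 11: not a Primary Discharge (section 6)? yes; and Designated Undertaking (section 5)? yes. So the operation is a Class-R Operation.
Under section 8: the operation involves the combustion of waste? no; or the operation handles listed hazardous substances? no. So the operation is not an Authorised Operation.
Under section 7: not an Authorised Operation (section 8)? yes; and the operator holds a certified management system? yes; and best available techniques are applied? no. So the operation is not a Class-C Discharge.
Under section 14: a baseline site report has been submitted? no; the operation is carried on at a single site? no; the operation releases no emissions to air? yes — 1 of 3 hold (need ≥2) → not satisfied.
Under section 3: Class-C Discharge (section 7)? no; and Listed Installation (section 14)? no. So the operation is not a Regulated Activity.
Under section 10: the operation is carried on at a single site? no; and Regulated Activity (section 3)? no. So the operation is not an Authorised Activity.
Under section 4: not a Class-R Operation (section 11)? no; and not an Authorised Activity (section 10)? yes. So the operation is not a Registered Undertaking.

Class-R Operation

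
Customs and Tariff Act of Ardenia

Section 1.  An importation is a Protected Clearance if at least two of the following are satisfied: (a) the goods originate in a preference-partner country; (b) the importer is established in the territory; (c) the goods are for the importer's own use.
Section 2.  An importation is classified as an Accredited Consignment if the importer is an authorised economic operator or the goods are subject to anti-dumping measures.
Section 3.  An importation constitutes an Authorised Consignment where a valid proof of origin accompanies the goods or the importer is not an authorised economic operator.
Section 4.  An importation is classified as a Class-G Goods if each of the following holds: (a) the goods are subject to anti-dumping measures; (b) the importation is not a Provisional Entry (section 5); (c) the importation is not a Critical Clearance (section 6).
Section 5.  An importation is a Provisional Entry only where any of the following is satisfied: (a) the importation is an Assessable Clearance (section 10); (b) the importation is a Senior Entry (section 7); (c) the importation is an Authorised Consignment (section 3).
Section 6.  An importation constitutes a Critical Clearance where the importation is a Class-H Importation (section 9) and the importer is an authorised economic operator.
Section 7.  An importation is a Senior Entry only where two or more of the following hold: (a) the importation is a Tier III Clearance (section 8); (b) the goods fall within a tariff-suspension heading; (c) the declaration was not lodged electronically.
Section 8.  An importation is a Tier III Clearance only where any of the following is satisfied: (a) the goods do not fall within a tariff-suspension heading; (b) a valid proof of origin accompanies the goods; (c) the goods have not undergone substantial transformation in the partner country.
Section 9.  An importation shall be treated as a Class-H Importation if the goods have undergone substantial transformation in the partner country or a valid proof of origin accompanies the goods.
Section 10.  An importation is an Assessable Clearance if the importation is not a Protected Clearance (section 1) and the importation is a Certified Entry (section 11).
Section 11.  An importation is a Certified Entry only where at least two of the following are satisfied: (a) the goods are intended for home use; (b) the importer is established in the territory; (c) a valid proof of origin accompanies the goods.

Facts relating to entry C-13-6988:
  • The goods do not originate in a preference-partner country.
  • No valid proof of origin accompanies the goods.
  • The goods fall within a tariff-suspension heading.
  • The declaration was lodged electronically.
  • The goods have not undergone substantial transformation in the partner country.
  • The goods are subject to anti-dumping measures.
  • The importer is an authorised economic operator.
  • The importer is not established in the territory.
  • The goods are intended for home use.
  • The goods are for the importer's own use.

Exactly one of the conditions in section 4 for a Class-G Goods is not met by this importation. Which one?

section 1 — Protected Clearance: the goods originate in a preference-partner country? no; the importer is established in the territory? no; the goods are for the importer's own use? yes — 1 of 3 hold (need ≥2) → not satisfied.
section 11 — Certified Entry: the goods are intended for home use? yes; the importer is established in the territory? no; a valid proof of origin accompanies the goods? no — 1 of 3 hold (need ≥2) → not satisfied.
section 10 — Assessable Clearance: [not a Protected Clearance (section 1)? yes] AND [Certified Entry (section 11)? no] → not satisfied.
section 8 — Tier III Clearance: [the goods do not fall within a tariff-suspension heading? no] OR [a valid proof of origin accompanies the goods? no] OR [the goods have not undergone substantial transformation in the partner country? yes] → satisfied.
section 7 — Senior Entry: Tier III Clearance (section 8)? yes; the goods fall within a tariff-suspension heading? yes; the declaration was not lodged electronically? no — 2 of 3 hold (need ≥2) → satisfied.
section 3 — Authorised Consignment: [a valid proof of origin accompanies the goods? no] OR [the importer is not an authorised economic operator? no] → not satisfied.
section 5 — Provisional Entry: [Assessable Clearance (section 10)? no] OR [Senior Entry (section 7)? yes] OR [Authorised Consignment (section 3)? no] → satisfied.
section 9 — Class-H Importation: [the goods have undergone substantial transformation in the partner country? no] OR [a valid proof of origin accompanies the goods? no] → not satisfied.
section 6 — Critical Clearance: [Class-H Importation (section 9)? no] AND [the importer is an authorised economic operator? yes] → not satisfied.
section 4 — Class-G Goods: [the goods are subject to anti-dumping measures? yes] AND [not a Provisional Entry (section 5)? no] AND [not a Critical Clearance (section 6)? yes] → not satisfied.

Provisional Entry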